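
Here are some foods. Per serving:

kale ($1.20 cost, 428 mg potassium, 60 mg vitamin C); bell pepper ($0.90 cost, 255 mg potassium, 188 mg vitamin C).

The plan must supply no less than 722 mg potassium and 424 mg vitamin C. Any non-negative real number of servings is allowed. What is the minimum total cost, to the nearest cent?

$2.42

At the optimum either one food covers both requirements or two foods hit both targets exactly; no other combination can be cheaper.
kale only: max(722/428, 424/60) = 7.067 servings → $8.48.
bell pepper only: max(722/255, 424/188) = 2.831 servings → $2.55.
kale + bell pepper with both tight: 0.4238 servings and 2.12 servings → $2.42.
So the least-cost plan costs $2.42.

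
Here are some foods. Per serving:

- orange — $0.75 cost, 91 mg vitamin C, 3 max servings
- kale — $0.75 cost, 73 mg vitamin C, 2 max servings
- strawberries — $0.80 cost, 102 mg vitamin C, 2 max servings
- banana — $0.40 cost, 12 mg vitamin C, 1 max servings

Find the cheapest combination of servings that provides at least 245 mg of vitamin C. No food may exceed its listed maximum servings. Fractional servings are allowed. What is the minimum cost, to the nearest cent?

$1.94

Cost per mg of vitamin C: strawberries $0.0078, orange $0.0082, kale $0.0103, banana $0.0333.
Take 2 servings of strawberries: +204.0 mg vitamin C for $1.60 (total $1.60, still need 41.0 mg).
Take 0.4505 servings of orange: +41.0 mg vitamin C for $0.34 (total $1.94, still need 0.0 mg).
Filling from the cheapest source first is optimal under one linear minimum: $1.94.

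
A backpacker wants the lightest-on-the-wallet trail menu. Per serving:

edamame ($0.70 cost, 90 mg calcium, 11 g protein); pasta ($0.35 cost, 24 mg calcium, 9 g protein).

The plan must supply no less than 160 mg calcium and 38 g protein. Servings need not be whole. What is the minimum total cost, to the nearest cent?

$1.74

edamame only: max(160/90, 38/11) = 3.455 servings → $2.42.
pasta only: max(160/24, 38/9) = 6.667 servings → $2.33.
edamame + pasta with both tight: 0.967 servings and 3.04 servings → $1.74.
So the least-cost plan costs $1.74.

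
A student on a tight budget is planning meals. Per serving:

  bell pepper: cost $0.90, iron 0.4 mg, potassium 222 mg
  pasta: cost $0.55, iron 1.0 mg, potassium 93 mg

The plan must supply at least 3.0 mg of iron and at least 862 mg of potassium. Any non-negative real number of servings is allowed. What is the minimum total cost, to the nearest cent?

A basic optimal solution has at most two foods positive. Try each food alone and each pair with both targets met exactly.
bell pepper only: max(3.0/0.4, 862/222) = 7.5 servings → $6.75.
pasta only: max(3.0/1.0, 862/93) = 9.269 servings → $5.10.
bell pepper + pasta with both tight: 3.155 servings and 1.738 servings → $3.80.
So the least-cost plan costs $3.80.

$3.80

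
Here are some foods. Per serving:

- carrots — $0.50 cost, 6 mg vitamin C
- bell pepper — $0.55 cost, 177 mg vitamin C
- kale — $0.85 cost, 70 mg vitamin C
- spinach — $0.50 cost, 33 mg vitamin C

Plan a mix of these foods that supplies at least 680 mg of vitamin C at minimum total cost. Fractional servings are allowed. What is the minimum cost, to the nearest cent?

Cost per mg of vitamin C: bell pepper $0.0031, kale $0.0121, spinach $0.0152, carrots $0.0833.
With no serving limits, use only bell pepper: 680 mg / 177 mg = 3.842 servings × $0.55 = $2.11.

$2.11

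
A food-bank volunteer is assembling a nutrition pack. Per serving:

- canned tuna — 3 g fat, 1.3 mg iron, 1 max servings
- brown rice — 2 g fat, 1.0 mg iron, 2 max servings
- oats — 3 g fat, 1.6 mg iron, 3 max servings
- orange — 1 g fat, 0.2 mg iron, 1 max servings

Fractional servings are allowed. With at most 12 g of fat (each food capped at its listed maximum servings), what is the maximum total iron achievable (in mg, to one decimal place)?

Iron per g fat: oats 0.5333, brown rice 0.5, canned tuna 0.4333, orange 0.2.
Take 3 servings of oats: uses 9 g fat, +4.8 mg iron (running total 4.8 mg).
Take 1.5 servings of brown rice: uses 3 g fat, +1.5 mg iron (running total 6.3 mg).
Greedy by best ratio exhausts the fat allowance optimally: 6.3 mg.

6.3 mg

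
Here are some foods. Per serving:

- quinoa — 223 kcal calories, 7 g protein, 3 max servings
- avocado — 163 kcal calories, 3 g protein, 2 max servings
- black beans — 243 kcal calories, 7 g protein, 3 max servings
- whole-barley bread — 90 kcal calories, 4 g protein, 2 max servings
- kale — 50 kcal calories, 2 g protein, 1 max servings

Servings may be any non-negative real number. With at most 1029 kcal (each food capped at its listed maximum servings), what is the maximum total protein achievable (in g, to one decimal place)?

34.7 g

Protein per kcal: whole-barley bread 0.04444, kale 0.04, quinoa 0.03139, black beans 0.02881, avocado 0.0184.
Take 2 servings of whole-barley bread: uses 180 kcal, +8.0 g protein (running total 8.0 g).
Take 1 serving of kale: uses 50 kcal, +2.0 g protein (running total 10.0 g).
Take 3 servings of quinoa: uses 669 kcal, +21.0 g protein (running total 31.0 g).
Take 0.535 servings of black beans: uses 130 kcal, +3.7 g protein (running total 34.7 g).
Filling greedily by protein-per-kcal is optimal for one linear limit, giving 34.7 g.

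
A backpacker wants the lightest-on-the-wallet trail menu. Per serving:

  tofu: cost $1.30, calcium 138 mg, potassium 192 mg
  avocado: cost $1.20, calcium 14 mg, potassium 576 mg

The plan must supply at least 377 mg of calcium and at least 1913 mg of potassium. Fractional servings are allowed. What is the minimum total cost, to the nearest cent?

$6.22

Minimising a linear cost over {calcium ≥ 377, potassium ≥ 1913, servings ≥ 0} — the optimum is at a vertex, using one or two foods.
tofu only: max(377/138, 1913/192) = 9.964 servings → $12.95.
avocado only: max(377/14, 1913/576) = 26.93 servings → $32.31.
tofu + avocado with both tight: 2.479 servings and 2.495 servings → $6.22.
The minimum over all feasible corners is $6.22.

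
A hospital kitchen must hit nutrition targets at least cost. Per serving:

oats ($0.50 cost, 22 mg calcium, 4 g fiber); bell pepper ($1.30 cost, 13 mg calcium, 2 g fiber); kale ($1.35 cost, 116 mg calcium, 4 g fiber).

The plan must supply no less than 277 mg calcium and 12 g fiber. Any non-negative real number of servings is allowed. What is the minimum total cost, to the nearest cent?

$3.41

Compare the cost at each extreme point of the feasible region.
oats only: max(277/22, 12/4) = 12.59 servings → $6.30.
bell pepper only: max(277/13, 12/2) = 21.31 servings → $27.70.
kale only: max(277/116, 12/4) = 3 servings → $4.05.
oats + bell pepper: the both-tight solution has a negative serving — not a feasible corner.
oats + kale with both tight: 0.7553 servings and 2.245 servings → $3.41.
bell pepper + kale with both tight: 1.578 servings and 2.211 servings → $5.04.
So the least-cost plan costs $3.41.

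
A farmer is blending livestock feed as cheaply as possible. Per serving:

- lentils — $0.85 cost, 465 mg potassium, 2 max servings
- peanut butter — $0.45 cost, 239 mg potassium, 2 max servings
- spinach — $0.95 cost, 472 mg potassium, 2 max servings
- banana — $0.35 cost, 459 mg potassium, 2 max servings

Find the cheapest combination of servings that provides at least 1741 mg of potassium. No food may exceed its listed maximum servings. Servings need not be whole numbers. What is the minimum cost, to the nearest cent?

$2.20

Cost per mg of potassium: banana $0.0008, lentils $0.0018, peanut butter $0.0019, spinach $0.0020.
Take 2 servings of banana: +918.0 mg potassium for $0.70 (total $0.70, still need 823.0 mg).
Take 1.77 servings of lentils: +823.0 mg potassium for $1.50 (total $2.20, still need 0.0 mg).
Greedy by cheapest-per-mg is optimal for a single linear constraint, so the minimum cost is $2.20.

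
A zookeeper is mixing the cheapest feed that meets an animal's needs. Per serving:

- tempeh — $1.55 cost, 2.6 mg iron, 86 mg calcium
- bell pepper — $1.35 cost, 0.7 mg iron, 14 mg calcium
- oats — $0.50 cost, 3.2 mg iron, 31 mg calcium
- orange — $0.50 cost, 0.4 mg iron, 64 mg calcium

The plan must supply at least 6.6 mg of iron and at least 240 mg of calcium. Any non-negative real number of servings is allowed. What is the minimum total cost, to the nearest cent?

The cheapest plan sits at a corner of the feasible region — with two constraints it uses at most two foods.
tempeh only: max(6.6/2.6, 240/86) = 2.791 servings → $4.33.
bell pepper only: max(6.6/0.7, 240/14) = 17.14 servings → $23.14.
oats only: max(6.6/3.2, 240/31) = 7.742 servings → $3.87.
orange only: max(6.6/0.4, 240/64) = 16.5 servings → $8.25.
tempeh + bell pepper: the both-tight solution has a negative serving — not a feasible corner.
tempeh + oats: intersection lies outside the first quadrant.
tempeh + orange with both tight: 2.473 servings and 0.4273 servings → $4.05.
bell pepper + oats with both targets exact would need a negative amount; discard.
bell pepper + orange with both tight: 8.327 servings and 1.929 servings → $12.21.
oats + orange with both tight: 1.696 servings and 2.928 servings → $2.31.
So the least-cost plan costs $2.31.

$2.31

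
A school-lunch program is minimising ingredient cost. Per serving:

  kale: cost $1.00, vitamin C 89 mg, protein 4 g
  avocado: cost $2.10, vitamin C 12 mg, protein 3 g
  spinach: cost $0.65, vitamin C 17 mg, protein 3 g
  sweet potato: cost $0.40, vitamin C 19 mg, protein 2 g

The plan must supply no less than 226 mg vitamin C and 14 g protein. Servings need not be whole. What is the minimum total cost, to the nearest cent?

At the optimum either one food covers both requirements or two foods hit both targets exactly; no other combination can be cheaper.
kale only: max(226/89, 14/4) = 3.5 servings → $3.50.
avocado only: max(226/12, 14/3) = 18.83 servings → $39.55.
spinach only: max(226/17, 14/3) = 13.29 servings → $8.64.
sweet potato only: max(226/19, 14/2) = 11.89 servings → $4.76.
kale + avocado with both tight: 2.329 servings and 1.562 servings → $5.61.
kale + spinach with both tight: 2.211 servings and 1.719 servings → $3.33.
kale + sweet potato with both tight: 1.824 servings and 3.353 servings → $3.16.
avocado + spinach: the both-tight solution has a negative serving — not a feasible corner.
avocado + sweet potato: the both-tight solution has a negative serving — not a feasible corner.
spinach + sweet potato: intersection lies outside the first quadrant.
Cheapest feasible corner: $3.16.

$3.16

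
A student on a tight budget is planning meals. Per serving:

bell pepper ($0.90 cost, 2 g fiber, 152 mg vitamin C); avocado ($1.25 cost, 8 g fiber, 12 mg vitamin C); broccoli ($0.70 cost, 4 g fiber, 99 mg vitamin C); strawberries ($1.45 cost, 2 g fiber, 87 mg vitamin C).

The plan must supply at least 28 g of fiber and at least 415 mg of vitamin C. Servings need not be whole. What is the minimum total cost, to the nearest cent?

For a min-cost LP with two ≥-constraints, a basic feasible solution has at most two positive variables.
bell pepper only: max(28/2, 415/152) = 14 servings → $12.60.
avocado only: max(28/8, 415/12) = 34.58 servings → $43.23.
broccoli only: max(28/4, 415/99) = 7 servings → $4.90.
strawberries only: max(28/2, 415/87) = 14 servings → $20.30.
bell pepper + avocado with both tight: 2.503 servings and 2.874 servings → $5.85.
bell pepper + broccoli: intersection lies outside the first quadrant.
bell pepper + strawberries: the both-tight solution has a negative serving — not a feasible corner.
avocado + broccoli with both tight: 1.495 servings and 4.011 servings → $4.68.
avocado + strawberries with both tight: 2.39 servings and 4.44 servings → $9.43.
broccoli + strawberries: the both-tight solution has a negative serving — not a feasible corner.
So the least-cost plan costs $4.68.

$4.68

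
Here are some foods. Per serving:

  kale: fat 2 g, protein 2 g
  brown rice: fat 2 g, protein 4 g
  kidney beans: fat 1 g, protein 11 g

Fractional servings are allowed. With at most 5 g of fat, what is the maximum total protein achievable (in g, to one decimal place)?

Protein per g fat: kidney beans 11, brown rice 2, kale 1.
With no serving limits, spend the whole fat allowance on kidney beans: 5 g / 1 g × 11 g = 55.0 g.

55.0 g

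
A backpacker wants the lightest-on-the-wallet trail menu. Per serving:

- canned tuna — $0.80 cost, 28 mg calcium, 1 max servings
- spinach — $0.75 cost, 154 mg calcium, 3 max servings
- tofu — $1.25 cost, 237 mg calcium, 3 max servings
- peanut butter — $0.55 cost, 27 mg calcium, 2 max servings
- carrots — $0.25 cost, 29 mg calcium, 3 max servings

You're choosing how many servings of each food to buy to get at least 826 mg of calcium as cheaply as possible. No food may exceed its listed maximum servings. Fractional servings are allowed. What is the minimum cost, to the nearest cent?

$4.17

Cost per mg of calcium: spinach $0.0049, tofu $0.0053, carrots $0.0086, peanut butter $0.0204, canned tuna $0.0286.
Take 3 servings of spinach: +462.0 mg calcium for $2.25 (total $2.25, still need 364.0 mg).
Take 1.536 servings of tofu: +364.0 mg calcium for $1.92 (total $4.17, still need 0.0 mg).
Greedy by cheapest-per-mg is optimal for a single linear constraint, so the minimum cost is $4.17.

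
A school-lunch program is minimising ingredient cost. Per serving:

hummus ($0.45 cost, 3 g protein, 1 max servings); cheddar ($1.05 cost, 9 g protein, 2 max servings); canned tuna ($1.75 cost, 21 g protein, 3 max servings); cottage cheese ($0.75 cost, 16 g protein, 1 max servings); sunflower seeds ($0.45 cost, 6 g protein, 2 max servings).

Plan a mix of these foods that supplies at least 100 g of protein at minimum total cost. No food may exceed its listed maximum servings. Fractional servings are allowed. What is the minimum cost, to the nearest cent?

Cost per g of protein: cottage cheese $0.0469, sunflower seeds $0.0750, canned tuna $0.0833, cheddar $0.1167, hummus $0.1500.
Take 1 serving of cottage cheese: +16.0 g protein for $0.75 (total $0.75, still need 84.0 g).
Take 2 servings of sunflower seeds: +12.0 g protein for $0.90 (total $1.65, still need 72.0 g).
Take 3 servings of canned tuna: +63.0 g protein for $5.25 (total $6.90, still need 9.0 g).
Take 1 serving of cheddar: +9.0 g protein for $1.05 (total $7.95, still need 0.0 g).
Filling from the cheapest source first is optimal under one linear minimum: $7.95.

$7.95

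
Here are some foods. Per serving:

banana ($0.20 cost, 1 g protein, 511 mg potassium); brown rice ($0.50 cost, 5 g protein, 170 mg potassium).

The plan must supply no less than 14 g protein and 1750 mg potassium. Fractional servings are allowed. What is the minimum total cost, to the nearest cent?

$1.67

Two binding constraints pin down two serving amounts, so the optimal mix uses at most two foods. The candidates are each food alone (scaled to the tighter of protein/potassium) and each pair with both constraints tight.
banana only: max(14/1, 1750/511) = 14 servings → $2.80.
brown rice only: max(14/5, 1750/170) = 10.29 servings → $5.15.
banana + brown rice with both tight: 2.671 servings and 2.266 servings → $1.67.
So the least-cost plan costs $1.67.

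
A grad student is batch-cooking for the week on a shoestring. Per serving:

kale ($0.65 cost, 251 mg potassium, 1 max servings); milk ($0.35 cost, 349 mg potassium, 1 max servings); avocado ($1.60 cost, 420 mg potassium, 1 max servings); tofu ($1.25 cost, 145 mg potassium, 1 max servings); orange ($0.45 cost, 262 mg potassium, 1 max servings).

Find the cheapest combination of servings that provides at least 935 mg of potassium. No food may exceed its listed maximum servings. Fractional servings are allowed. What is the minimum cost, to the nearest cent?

$1.73

Cost per mg of potassium: milk $0.0010, orange $0.0017, kale $0.0026, avocado $0.0038, tofu $0.0086.
Take 1 serving of milk: +349.0 mg potassium for $0.35 (total $0.35, still need 586.0 mg).
Take 1 serving of orange: +262.0 mg potassium for $0.45 (total $0.80, still need 324.0 mg).
Take 1 serving of kale: +251.0 mg potassium for $0.65 (total $1.45, still need 73.0 mg).
Take 0.1738 servings of avocado: +73.0 mg potassium for $0.28 (total $1.73, still need 0.0 mg).
Filling from the cheapest source first is optimal under one linear minimum: $1.73.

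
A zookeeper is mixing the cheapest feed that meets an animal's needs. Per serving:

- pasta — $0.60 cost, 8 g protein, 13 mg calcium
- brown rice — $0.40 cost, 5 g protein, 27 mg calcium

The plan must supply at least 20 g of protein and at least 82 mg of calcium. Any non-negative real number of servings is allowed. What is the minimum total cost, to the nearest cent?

Check every corner: each single food scaled to meet both minima, and each pair solved so both constraints bind.
pasta only: max(20/8, 82/13) = 6.308 servings → $3.78.
brown rice only: max(20/5, 82/27) = 4 servings → $1.60.
pasta + brown rice with both tight: 0.8609 servings and 2.623 servings → $1.57.
Cheapest feasible corner: $1.57.

$1.57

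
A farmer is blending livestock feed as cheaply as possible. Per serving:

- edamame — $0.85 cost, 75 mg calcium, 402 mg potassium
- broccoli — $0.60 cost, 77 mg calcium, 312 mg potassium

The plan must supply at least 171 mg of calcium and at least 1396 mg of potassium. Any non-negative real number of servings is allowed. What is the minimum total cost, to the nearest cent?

At the optimum either one food covers both requirements or two foods hit both targets exactly; no other combination can be cheaper.
edamame only: max(171/75, 1396/402) = 3.473 servings → $2.95.
broccoli only: max(171/77, 1396/312) = 4.474 servings → $2.68.
edamame + broccoli with both targets exact would need a negative amount; discard.
The minimum over all feasible corners is $2.68.

$2.68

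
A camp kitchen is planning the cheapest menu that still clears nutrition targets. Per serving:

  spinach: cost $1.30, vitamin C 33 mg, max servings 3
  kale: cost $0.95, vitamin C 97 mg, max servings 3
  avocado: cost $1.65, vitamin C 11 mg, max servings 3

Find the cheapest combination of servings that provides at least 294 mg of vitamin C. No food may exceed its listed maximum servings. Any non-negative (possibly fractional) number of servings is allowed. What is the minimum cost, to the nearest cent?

Cost per mg of vitamin C: kale $0.0098, spinach $0.0394, avocado $0.1500.
Take 3 servings of kale: +291.0 mg vitamin C for $2.85 (total $2.85, still need 3.0 mg).
Take 0.09091 servings of spinach: +3.0 mg vitamin C for $0.12 (total $2.97, still need 0.0 mg).
Greedy by cheapest-per-mg is optimal for a single linear constraint, so the minimum cost is $2.97.

$2.97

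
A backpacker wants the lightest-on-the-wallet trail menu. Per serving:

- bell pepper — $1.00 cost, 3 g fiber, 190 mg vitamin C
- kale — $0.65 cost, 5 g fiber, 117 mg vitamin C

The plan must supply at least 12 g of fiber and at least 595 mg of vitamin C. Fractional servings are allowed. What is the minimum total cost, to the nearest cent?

$3.16

Minimising a linear cost over {fiber ≥ 12, vitamin C ≥ 595, servings ≥ 0} — the optimum is at a vertex, using one or two foods.
bell pepper only: max(12/3, 595/190) = 4 servings → $4.00.
kale only: max(12/5, 595/117) = 5.085 servings → $3.31.
bell pepper + kale with both tight: 2.623 servings and 0.8264 servings → $3.16.
Cheapest feasible corner: $3.16.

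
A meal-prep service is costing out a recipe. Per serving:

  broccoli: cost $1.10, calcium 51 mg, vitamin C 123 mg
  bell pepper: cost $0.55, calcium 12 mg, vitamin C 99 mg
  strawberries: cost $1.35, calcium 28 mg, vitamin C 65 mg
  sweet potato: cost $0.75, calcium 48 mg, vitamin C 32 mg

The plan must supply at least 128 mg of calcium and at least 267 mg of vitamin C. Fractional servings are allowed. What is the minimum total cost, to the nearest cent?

$2.62

A basic optimal solution has at most two foods positive. Try each food alone and each pair with both targets met exactly.
broccoli only: max(128/51, 267/123) = 2.51 servings → $2.76.
bell pepper only: max(128/12, 267/99) = 10.67 servings → $5.87.
strawberries only: max(128/28, 267/65) = 4.571 servings → $6.17.
sweet potato only: max(128/48, 267/32) = 8.344 servings → $6.26.
broccoli + bell pepper with both targets exact would need a negative amount; discard.
broccoli + strawberries: intersection lies outside the first quadrant.
broccoli + sweet potato with both tight: 2.041 servings and 0.4979 servings → $2.62.
bell pepper + strawberries: the both-tight solution has a negative serving — not a feasible corner.
bell pepper + sweet potato with both tight: 1.996 servings and 2.168 servings → $2.72.
strawberries + sweet potato with both tight: 3.921 servings and 0.3795 servings → $5.58.
The minimum over all feasible corners is $2.62.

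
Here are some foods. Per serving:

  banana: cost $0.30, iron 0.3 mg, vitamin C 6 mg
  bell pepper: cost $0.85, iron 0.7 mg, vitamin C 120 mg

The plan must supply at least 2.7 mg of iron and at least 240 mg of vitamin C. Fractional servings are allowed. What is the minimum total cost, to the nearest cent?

A basic optimal solution has at most two foods positive. Try each food alone and each pair with both targets met exactly.
banana only: max(2.7/0.3, 240/6) = 40 servings → $12.00.
bell pepper only: max(2.7/0.7, 240/120) = 3.857 servings → $3.28.
banana + bell pepper with both tight: 4.906 servings and 1.755 servings → $2.96.
So the least-cost plan costs $2.96.

$2.96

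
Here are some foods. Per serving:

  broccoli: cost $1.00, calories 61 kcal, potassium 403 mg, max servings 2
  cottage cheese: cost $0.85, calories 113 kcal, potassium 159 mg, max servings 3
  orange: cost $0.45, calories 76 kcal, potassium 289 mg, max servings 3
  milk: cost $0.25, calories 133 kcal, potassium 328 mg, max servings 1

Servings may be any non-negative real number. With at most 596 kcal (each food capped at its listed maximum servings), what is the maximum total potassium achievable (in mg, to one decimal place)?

Potassium per kcal: broccoli 6.607, orange 3.803, milk 2.466, cottage cheese 1.407.
Take 2 servings of broccoli: uses 122 kcal, +806.0 mg potassium (running total 806.0 mg).
Take 3 servings of orange: uses 228 kcal, +867.0 mg potassium (running total 1673.0 mg).
Take 1 serving of milk: uses 133 kcal, +328.0 mg potassium (running total 2001.0 mg).
Take 1 serving of cottage cheese: uses 113 kcal, +159.0 mg potassium (running total 2160.0 mg).
Filling greedily by potassium-per-kcal is optimal for one linear limit, giving 2160.0 mg.

2160.0 mg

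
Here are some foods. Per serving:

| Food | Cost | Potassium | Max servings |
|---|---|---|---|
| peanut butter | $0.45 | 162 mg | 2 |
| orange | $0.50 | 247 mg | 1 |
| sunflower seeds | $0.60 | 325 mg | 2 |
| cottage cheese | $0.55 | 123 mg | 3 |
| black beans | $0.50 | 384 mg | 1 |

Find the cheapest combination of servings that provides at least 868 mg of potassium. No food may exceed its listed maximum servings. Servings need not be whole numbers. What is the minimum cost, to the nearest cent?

$1.39

Cost per mg of potassium: black beans $0.0013, sunflower seeds $0.0018, orange $0.0020, peanut butter $0.0028, cottage cheese $0.0045.
Take 1 serving of black beans: +384.0 mg potassium for $0.50 (total $0.50, still need 484.0 mg).
Take 1.489 servings of sunflower seeds: +484.0 mg potassium for $0.89 (total $1.39, still need 0.0 mg).
Filling from the cheapest source first is optimal under one linear minimum: $1.39.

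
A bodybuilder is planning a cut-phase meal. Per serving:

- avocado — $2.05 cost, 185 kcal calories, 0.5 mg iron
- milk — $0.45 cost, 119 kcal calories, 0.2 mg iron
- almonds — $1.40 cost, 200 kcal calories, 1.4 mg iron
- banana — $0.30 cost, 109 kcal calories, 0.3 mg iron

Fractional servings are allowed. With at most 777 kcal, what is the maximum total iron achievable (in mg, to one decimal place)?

5.4 mg

Iron per kcal: almonds 0.007, banana 0.002752, avocado 0.002703, milk 0.001681.
With no serving limits, spend the whole calories allowance on almonds: 777 kcal / 200 kcal × 1.4 mg = 5.4 mg.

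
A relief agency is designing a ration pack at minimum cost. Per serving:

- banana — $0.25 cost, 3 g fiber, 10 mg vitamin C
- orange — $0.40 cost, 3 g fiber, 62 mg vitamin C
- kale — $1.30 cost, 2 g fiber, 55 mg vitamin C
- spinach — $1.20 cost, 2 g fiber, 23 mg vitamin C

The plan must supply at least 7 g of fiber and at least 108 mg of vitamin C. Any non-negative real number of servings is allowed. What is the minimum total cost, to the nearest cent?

This is a tiny linear program; its minimum lies at a vertex of the feasible set. List the vertices and price them.
banana only: max(7/3, 108/10) = 10.8 servings → $2.70.
orange only: max(7/3, 108/62) = 2.333 servings → $0.93.
kale only: max(7/2, 108/55) = 3.5 servings → $4.55.
spinach only: max(7/2, 108/23) = 4.696 servings → $5.63.
banana + orange with both tight: 0.7051 servings and 1.628 servings → $0.83.
banana + kale with both tight: 1.166 servings and 1.752 servings → $2.57.
banana + spinach: intersection lies outside the first quadrant.
orange + kale: the both-tight solution has a negative serving — not a feasible corner.
orange + spinach with both tight: 1 serving and 2 servings → $2.80.
kale + spinach with both tight: 0.8594 servings and 2.641 servings → $4.29.
So the least-cost plan costs $0.83.

$0.83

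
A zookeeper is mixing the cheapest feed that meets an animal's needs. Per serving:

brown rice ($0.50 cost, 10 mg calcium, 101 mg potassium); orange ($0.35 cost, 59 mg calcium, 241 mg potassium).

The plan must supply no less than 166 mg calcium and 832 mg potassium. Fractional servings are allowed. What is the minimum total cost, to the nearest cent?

$1.21

Two binding constraints pin down two serving amounts, so the optimal mix uses at most two foods. The candidates are each food alone (scaled to the tighter of calcium/potassium) and each pair with both constraints tight.
brown rice only: max(166/10, 832/101) = 16.6 servings → $8.30.
orange only: max(166/59, 832/241) = 3.452 servings → $1.21.
brown rice + orange with both tight: 2.559 servings and 2.38 servings → $2.11.
Cheapest feasible corner: $1.21.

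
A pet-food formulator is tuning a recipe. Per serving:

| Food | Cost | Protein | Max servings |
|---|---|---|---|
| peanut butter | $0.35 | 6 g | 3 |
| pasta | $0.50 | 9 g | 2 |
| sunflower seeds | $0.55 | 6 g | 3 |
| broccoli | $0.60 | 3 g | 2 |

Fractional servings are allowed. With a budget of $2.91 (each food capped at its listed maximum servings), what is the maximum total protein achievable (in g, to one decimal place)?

Protein per dollar: pasta 18, peanut butter 17.14, sunflower seeds 10.91, broccoli 5.
Take 2 servings of pasta: spends $1.00, +18.0 g protein (running total 18.0 g).
Take 3 servings of peanut butter: spends $1.05, +18.0 g protein (running total 36.0 g).
Take 1.564 servings of sunflower seeds: spends $0.86, +9.4 g protein (running total 45.4 g).
Greedy by best ratio exhausts the cost allowance optimally: 45.4 g.

45.4 g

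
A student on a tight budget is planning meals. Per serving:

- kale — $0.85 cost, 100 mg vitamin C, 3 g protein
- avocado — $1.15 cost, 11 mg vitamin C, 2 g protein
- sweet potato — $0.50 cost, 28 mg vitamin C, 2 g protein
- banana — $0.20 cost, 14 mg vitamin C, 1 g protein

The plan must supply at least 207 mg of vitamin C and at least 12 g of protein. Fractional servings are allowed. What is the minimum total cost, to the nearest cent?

$2.57

Compare the cost at each extreme point of the feasible region.
kale only: max(207/100, 12/3) = 4 servings → $3.40.
avocado only: max(207/11, 12/2) = 18.82 servings → $21.64.
sweet potato only: max(207/28, 12/2) = 7.393 servings → $3.70.
banana only: max(207/14, 12/1) = 14.79 servings → $2.96.
kale + avocado with both tight: 1.689 servings and 3.467 servings → $5.42.
kale + sweet potato with both tight: 0.6724 servings and 4.991 servings → $3.07.
kale + banana with both tight: 0.6724 servings and 9.983 servings → $2.57.
avocado + sweet potato: intersection lies outside the first quadrant.
avocado + banana: intersection lies outside the first quadrant.
sweet potato + banana (both tight): parallel constraints — no distinct corner.
Cheapest feasible corner: $2.57.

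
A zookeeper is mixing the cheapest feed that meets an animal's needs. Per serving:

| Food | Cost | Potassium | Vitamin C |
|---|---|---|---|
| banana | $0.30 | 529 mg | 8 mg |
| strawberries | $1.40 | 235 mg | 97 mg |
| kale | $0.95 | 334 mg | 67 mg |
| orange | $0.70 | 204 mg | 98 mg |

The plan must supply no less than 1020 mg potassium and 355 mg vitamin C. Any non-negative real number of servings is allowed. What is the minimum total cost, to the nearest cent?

At the optimum either one food covers both requirements or two foods hit both targets exactly; no other combination can be cheaper.
banana only: max(1020/529, 355/8) = 44.38 servings → $13.31.
strawberries only: max(1020/235, 355/97) = 4.34 servings → $6.08.
kale only: max(1020/334, 355/67) = 5.299 servings → $5.03.
orange only: max(1020/204, 355/98) = 5 servings → $3.50.
banana + strawberries with both tight: 0.3139 servings and 3.634 servings → $5.18.
banana + kale: intersection lies outside the first quadrant.
banana + orange with both tight: 0.5485 servings and 3.578 servings → $2.67.
strawberries + kale with both tight: 3.016 servings and 0.9317 servings → $5.11.
strawberries + orange: the both-tight solution has a negative serving — not a feasible corner.
kale + orange with both tight: 1.445 servings and 2.635 servings → $3.22.
The minimum over all feasible corners is $2.67.

$2.67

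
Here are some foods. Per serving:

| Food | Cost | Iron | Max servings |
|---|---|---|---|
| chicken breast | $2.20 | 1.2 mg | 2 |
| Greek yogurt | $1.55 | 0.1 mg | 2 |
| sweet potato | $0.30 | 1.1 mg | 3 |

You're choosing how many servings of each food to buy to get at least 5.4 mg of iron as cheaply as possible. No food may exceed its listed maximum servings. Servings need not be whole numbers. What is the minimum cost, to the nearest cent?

Cost per mg of iron: sweet potato $0.2727, chicken breast $1.8333, Greek yogurt $15.5000.
Take 3 servings of sweet potato: +3.3 mg iron for $0.90 (total $0.90, still need 2.1 mg).
Take 1.75 servings of chicken breast: +2.1 mg iron for $3.85 (total $4.75, still need 0.0 mg).
Filling from the cheapest source first is optimal under one linear minimum: $4.75.

$4.75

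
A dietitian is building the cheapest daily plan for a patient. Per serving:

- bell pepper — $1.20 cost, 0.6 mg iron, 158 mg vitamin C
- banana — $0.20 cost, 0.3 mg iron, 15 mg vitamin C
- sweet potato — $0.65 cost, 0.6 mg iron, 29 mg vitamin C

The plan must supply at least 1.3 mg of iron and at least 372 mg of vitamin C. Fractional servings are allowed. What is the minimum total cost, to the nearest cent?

$2.83

This is a tiny linear program; its minimum lies at a vertex of the feasible set. List the vertices and price them.
bell pepper only: max(1.3/0.6, 372/158) = 2.354 servings → $2.83.
banana only: max(1.3/0.3, 372/15) = 24.8 servings → $4.96.
sweet potato only: max(1.3/0.6, 372/29) = 12.83 servings → $8.34.
bell pepper + banana: the both-tight solution has a negative serving — not a feasible corner.
bell pepper + sweet potato: the both-tight solution has a negative serving — not a feasible corner.
banana + sweet potato with both targets exact would need a negative amount; discard.
Cheapest feasible corner: $2.83.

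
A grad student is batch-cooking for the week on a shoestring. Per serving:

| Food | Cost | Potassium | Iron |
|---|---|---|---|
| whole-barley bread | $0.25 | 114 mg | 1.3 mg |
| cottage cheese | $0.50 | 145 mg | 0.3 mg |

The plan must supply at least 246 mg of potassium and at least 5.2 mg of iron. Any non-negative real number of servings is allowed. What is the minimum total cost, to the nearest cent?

$1.00

For a min-cost LP with two ≥-constraints, a basic feasible solution has at most two positive variables.
whole-barley bread only: max(246/114, 5.2/1.3) = 4 servings → $1.00.
cottage cheese only: max(246/145, 5.2/0.3) = 17.33 servings → $8.67.
whole-barley bread + cottage cheese: the both-tight solution has a negative serving — not a feasible corner.
So the least-cost plan costs $1.00.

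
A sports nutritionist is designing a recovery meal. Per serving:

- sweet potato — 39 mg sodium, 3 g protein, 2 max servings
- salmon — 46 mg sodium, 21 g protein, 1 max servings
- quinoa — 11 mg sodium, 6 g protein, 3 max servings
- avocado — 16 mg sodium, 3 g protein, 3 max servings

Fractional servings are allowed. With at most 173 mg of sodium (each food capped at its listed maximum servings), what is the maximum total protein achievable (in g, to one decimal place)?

51.5 g

Protein per mg sodium: quinoa 0.5455, salmon 0.4565, avocado 0.1875, sweet potato 0.07692.
Take 3 servings of quinoa: uses 33 mg sodium, +18.0 g protein (running total 18.0 g).
Take 1 serving of salmon: uses 46 mg sodium, +21.0 g protein (running total 39.0 g).
Take 3 servings of avocado: uses 48 mg sodium, +9.0 g protein (running total 48.0 g).
Take 1.179 servings of sweet potato: uses 46 mg sodium, +3.5 g protein (running total 51.5 g).
Greedy by best ratio exhausts the sodium allowance optimally: 51.5 g.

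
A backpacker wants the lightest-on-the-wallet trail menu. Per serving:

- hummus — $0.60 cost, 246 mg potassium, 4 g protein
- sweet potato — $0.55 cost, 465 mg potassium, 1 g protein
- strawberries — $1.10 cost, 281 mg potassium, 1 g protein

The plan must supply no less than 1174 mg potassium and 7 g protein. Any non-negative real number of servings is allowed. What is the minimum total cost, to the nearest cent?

$1.79

hummus only: max(1174/246, 7/4) = 4.772 servings → $2.86.
sweet potato only: max(1174/465, 7/1) = 7 servings → $3.85.
strawberries only: max(1174/281, 7/1) = 7 servings → $7.70.
hummus + sweet potato with both tight: 1.289 servings and 1.843 servings → $1.79.
hummus + strawberries with both tight: 0.9032 servings and 3.387 servings → $4.27.
sweet potato + strawberries: intersection lies outside the first quadrant.
So the least-cost plan costs $1.79.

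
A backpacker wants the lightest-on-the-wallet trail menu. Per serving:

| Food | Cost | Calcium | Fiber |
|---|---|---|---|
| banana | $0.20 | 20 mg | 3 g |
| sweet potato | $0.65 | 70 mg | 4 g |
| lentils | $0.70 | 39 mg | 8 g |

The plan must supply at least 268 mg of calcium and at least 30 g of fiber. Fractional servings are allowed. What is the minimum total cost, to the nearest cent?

$2.60

For a min-cost LP with two ≥-constraints, a basic feasible solution has at most two positive variables.
banana only: max(268/20, 30/3) = 13.4 servings → $2.68.
sweet potato only: max(268/70, 30/4) = 7.5 servings → $4.88.
lentils only: max(268/39, 30/8) = 6.872 servings → $4.81.
banana + sweet potato with both tight: 7.908 servings and 1.569 servings → $2.60.
banana + lentils: intersection lies outside the first quadrant.
sweet potato + lentils with both tight: 2.411 servings and 2.545 servings → $3.35.
The minimum over all feasible corners is $2.60.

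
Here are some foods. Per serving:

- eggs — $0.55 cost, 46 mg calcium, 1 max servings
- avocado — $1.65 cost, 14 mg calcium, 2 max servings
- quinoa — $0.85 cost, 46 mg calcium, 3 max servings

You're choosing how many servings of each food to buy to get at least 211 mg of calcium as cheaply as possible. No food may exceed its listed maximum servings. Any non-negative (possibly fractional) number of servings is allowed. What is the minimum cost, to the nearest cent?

$6.28

Cost per mg of calcium: eggs $0.0120, quinoa $0.0185, avocado $0.1179.
Take 1 serving of eggs: +46.0 mg calcium for $0.55 (total $0.55, still need 165.0 mg).
Take 3 servings of quinoa: +138.0 mg calcium for $2.55 (total $3.10, still need 27.0 mg).
Take 1.929 servings of avocado: +27.0 mg calcium for $3.18 (total $6.28, still need 0.0 mg).
Greedy by cheapest-per-mg is optimal for a single linear constraint, so the minimum cost is $6.28.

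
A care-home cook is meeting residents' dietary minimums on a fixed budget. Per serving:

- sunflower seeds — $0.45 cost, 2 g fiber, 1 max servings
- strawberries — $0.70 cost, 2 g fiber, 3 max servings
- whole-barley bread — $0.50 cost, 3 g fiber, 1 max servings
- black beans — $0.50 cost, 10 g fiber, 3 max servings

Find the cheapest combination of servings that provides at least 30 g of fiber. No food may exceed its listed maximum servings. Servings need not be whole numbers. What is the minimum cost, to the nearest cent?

Cost per g of fiber: black beans $0.0500, whole-barley bread $0.1667, sunflower seeds $0.2250, strawberries $0.3500.
Take 3 servings of black beans: +30.0 g fiber for $1.50 (total $1.50, still need 0.0 g).
Greedy by cheapest-per-g is optimal for a single linear constraint, so the minimum cost is $1.50.

$1.50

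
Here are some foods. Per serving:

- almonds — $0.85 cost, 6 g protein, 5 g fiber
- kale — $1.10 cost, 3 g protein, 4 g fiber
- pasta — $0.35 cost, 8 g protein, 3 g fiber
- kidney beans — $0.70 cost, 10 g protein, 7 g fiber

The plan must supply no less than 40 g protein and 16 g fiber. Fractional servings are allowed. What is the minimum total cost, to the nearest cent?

$1.83

Compare the cost at each extreme point of the feasible region.
almonds only: max(40/6, 16/5) = 6.667 servings → $5.67.
kale only: max(40/3, 16/4) = 13.33 servings → $14.67.
pasta only: max(40/8, 16/3) = 5.333 servings → $1.87.
kidney beans only: max(40/10, 16/7) = 4 servings → $2.80.
almonds + kale with both targets exact would need a negative amount; discard.
almonds + pasta with both tight: 0.3636 servings and 4.727 servings → $1.96.
almonds + kidney beans: intersection lies outside the first quadrant.
kale + pasta with both tight: 0.3478 servings and 4.87 servings → $2.09.
kale + kidney beans: intersection lies outside the first quadrant.
pasta + kidney beans with both tight: 4.615 servings and 0.3077 servings → $1.83.
Cheapest feasible corner: $1.83.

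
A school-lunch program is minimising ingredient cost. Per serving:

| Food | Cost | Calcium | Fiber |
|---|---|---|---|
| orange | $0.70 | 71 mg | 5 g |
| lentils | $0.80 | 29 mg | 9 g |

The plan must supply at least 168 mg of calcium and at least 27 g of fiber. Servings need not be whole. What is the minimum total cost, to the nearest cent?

orange only: max(168/71, 27/5) = 5.4 servings → $3.78.
lentils only: max(168/29, 27/9) = 5.793 servings → $4.63.
orange + lentils with both tight: 1.476 servings and 2.18 servings → $2.78.
Cheapest feasible corner: $2.78.

$2.78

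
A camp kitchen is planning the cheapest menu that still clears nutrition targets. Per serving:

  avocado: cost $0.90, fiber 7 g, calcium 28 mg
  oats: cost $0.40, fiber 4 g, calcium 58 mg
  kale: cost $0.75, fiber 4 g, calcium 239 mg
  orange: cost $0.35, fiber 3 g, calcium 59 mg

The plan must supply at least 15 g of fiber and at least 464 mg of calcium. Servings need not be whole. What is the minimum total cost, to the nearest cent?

This is a tiny linear program; its minimum lies at a vertex of the feasible set. List the vertices and price them.
avocado only: max(15/7, 464/28) = 16.57 servings → $14.91.
oats only: max(15/4, 464/58) = 8 servings → $3.20.
kale only: max(15/4, 464/239) = 3.75 servings → $2.81.
orange only: max(15/3, 464/59) = 7.864 servings → $2.75.
avocado + oats with both targets exact would need a negative amount; discard.
avocado + kale with both tight: 1.108 servings and 1.812 servings → $2.36.
avocado + orange: the both-tight solution has a negative serving — not a feasible corner.
oats + kale with both tight: 2.388 servings and 1.362 servings → $1.98.
oats + orange: intersection lies outside the first quadrant.
kale + orange with both tight: 1.054 servings and 3.595 servings → $2.05.
The minimum over all feasible corners is $1.98.

$1.98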